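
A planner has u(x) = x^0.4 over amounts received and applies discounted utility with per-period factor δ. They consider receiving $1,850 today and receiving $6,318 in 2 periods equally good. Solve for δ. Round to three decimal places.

δ ≈ 0.782

The payoff in 2 periods is discounted by δ^2, so u(1850) = δ^2·u(6318) and δ^2 = u(1850)/u(6318).
Since u(x) = x^0.4, δ^2 = (1850/6318)^0.4 = 0.29281^0.4 = 0.61184.
Taking the square root: δ = 0.61184^(1/2) ≈ 0.782.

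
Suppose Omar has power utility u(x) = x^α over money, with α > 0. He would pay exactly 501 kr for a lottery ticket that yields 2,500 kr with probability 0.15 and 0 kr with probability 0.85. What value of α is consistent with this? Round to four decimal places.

α ≈ 1.1802

The lottery's expected utility is 0.15·u(2500) + 0.85·u(0) = 0.15·2500^α (since u(0) = 0 for α > 0).
Setting u(501) equal to that: 501^α = 0.15·2500^α ⇒ (501/2500)^α = 0.15.
Take logs: α = ln 0.15 / ln(501/2500) ≈ 1.180212.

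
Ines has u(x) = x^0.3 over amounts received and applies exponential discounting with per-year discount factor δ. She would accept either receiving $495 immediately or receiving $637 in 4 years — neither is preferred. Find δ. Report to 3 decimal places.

Equating discounted utilities: u(495) = δ^4·u(637) ⇒ δ^4 = u(495)/u(637).
Since u(x) = x^0.3, δ^4 = (495/637)^0.3 = 0.77708^0.3 = 0.92713.
Hence δ = (0.92713)^(1/4) = 0.98126.

δ ≈ 0.981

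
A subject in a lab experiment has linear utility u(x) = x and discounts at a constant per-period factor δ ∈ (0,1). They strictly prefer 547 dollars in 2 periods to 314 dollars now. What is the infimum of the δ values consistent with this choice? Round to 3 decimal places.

The preference means 314 < δ^2·547.
Hence δ^2 > 314/547 = 0.57404, and x ↦ x^(1/2) is increasing on (0,∞).
δ > 0.57404^(1/2) = 0.758.

δ > 0.758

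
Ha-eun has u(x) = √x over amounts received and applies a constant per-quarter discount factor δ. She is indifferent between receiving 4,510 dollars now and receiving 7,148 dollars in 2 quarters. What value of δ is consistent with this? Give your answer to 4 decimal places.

Indifference means u(4510) = δ^2 · u(7148), so δ^2 = u(4510)/u(7148).
Since u(x) = √x, δ^2 = √(4510/7148) = 0.79432.
So δ = 0.79432^(1/2) ≈ 0.8912.

δ ≈ 0.8912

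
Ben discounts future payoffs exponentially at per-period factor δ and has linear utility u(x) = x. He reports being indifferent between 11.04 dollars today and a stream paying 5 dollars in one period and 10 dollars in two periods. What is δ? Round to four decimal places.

Present value of the stream is 5·δ + 10·δ². Indifference gives 5δ + 10δ² = 11.04.
So 10δ² + 5δ − 11.04 = 0.
The positive root is δ = [−5 + √(5² + 4·10·11.04)] / (2·10) = (−5 + 21.601)/20 ≈ 0.8300.

δ ≈ 0.8300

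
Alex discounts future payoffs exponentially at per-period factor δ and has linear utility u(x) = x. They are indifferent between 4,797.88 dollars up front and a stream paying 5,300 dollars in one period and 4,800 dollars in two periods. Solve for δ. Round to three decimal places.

Present value of the stream is 5300·δ + 4800·δ². Indifference gives 5300δ + 4800δ² = 4797.88.
So 4800δ² + 5300δ − 4797.88 = 0.
The positive root is δ = [−5300 + √(5300² + 4·4800·4797.88)] / (2·4800) = (−5300 + 10964.000)/9600 ≈ 0.590.

δ ≈ 0.590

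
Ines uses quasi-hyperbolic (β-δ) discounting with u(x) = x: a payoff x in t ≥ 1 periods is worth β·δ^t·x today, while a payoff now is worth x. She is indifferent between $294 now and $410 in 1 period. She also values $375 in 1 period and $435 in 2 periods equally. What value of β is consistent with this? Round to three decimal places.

β ≈ 0.832

From the later pair, β·δ^1·375 = β·δ^2·435; dividing through, δ = 375/435 = 0.86207.
The first indifference: 294 = β·δ·410, so β = 294/(δ·410) = 294/(0.86207·410) ≈ 0.832.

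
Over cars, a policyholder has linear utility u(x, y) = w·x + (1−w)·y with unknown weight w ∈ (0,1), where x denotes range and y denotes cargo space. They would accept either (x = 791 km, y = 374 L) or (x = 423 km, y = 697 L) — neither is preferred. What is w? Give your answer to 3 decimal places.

u(791,374) = u(423,697) means w·791 + (1−w)·374 = w·423 + (1−w)·697.
Rearranging, 368·w − 323·(1−w) = 0.
So w/(1−w) = 323/368 = 0.8777, giving w = 323/(368+323) = 0.467.

w = 0.467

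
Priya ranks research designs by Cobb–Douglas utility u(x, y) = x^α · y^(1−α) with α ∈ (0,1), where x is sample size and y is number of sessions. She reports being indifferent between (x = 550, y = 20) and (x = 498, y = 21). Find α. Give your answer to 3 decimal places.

The Cobb–Douglas utilities coincide, so 550^α·20^(1−α) = 498^α·21^(1−α).
Taking logs: α·ln 550 + (1−α)·ln 20 = α·ln 498 + (1−α)·ln 21, i.e. α·0.099318 = (1−α)·0.048790.
Thus α·(0.148108) = 0.048790, so α = 0.048790/0.148108 ≈ 0.329.

α ≈ 0.329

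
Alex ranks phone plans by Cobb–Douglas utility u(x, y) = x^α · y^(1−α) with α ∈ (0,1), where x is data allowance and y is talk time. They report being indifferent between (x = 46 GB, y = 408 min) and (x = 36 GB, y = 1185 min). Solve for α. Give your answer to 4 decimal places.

α ≈ 0.8131

Indifference: 46^α · 408^(1−α) = 36^α · 1185^(1−α).
(46/36)^α = (1185/408)^(1−α); take logs: α·ln(46/36) = (1−α)·ln(1185/408), i.e. α·0.2451225 = (1−α)·1.0662309.
With A = 0.2451225 and B = 1.0662309: α·A = (1−α)·B, so α = B/(A+B) = 1.0662309/1.3113534 ≈ 0.8131.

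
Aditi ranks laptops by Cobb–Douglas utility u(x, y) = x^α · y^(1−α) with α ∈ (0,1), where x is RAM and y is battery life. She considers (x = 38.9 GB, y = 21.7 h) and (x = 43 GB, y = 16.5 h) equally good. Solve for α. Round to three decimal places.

α ≈ 0.732

Indifference: 38.9^α · 21.7^(1−α) = 43^α · 16.5^(1−α).
Taking logs: α·ln 38.9 + (1−α)·ln 21.7 = α·ln 43 + (1−α)·ln 16.5, i.e. α·-0.100206 = (1−α)·-0.273952.
Thus α·(-0.374158) = -0.273952, so α = -0.273952/-0.374158 ≈ 0.732.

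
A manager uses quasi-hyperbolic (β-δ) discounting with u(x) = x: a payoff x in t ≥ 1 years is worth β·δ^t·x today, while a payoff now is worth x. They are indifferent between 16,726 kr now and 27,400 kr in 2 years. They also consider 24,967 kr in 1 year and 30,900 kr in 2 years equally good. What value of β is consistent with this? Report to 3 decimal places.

The second indifference involves only future payoffs, so β cancels: β·δ^1·24967 = β·δ^2·30900, giving δ = 24967/30900 = 0.80799.
Substituting δ into 16726 = β·δ^2·27400: β = 16726/(17888.187) ≈ 0.935.

β ≈ 0.935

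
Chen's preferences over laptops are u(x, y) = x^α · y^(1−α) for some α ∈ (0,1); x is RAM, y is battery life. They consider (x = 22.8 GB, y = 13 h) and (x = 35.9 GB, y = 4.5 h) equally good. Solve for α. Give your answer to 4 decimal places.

α ≈ 0.7003

The Cobb–Douglas utilities coincide, so 22.8^α·13^(1−α) = 35.9^α·4.5^(1−α).
Rearrange to (22.8/35.9)^α = (4.5/13)^(1−α) and take logs: α·-0.4539768 = (1−α)·-1.0608720.
With A = -0.4539768 and B = -1.0608720: α·A = (1−α)·B, so α = B/(A+B) = -1.0608720/-1.5148488 ≈ 0.7003.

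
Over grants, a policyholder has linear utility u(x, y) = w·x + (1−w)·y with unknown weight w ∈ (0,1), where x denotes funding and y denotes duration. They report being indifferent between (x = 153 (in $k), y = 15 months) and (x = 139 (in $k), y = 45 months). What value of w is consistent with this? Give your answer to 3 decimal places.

w = 0.682

u(153,15) = u(139,45) means w·153 + (1−w)·15 = w·139 + (1−w)·45.
Rearranging, 14·w − 30·(1−w) = 0.
The marginal rate of substitution is 30/14, so w = 30/(14+30) = 0.682.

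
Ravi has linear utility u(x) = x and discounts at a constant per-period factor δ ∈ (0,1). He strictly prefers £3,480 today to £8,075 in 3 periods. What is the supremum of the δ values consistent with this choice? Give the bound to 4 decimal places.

Under u(x) = x this choice says 3480 > δ^3·8075.
So δ^3 < 3480/8075 = 0.43096; taking the cube root of both positive sides preserves the inequality.
δ < (3480/8075)^(1/3) ≈ 0.7553.

δ < 0.7553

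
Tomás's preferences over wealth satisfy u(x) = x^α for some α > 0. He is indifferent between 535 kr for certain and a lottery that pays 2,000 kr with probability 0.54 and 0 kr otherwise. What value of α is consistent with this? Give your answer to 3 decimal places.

Since u(0) = 0, the lottery's EU is 0.54·2000^α.
Equating: 535^α = 0.54·2000^α, i.e. 0.2675^α = 0.54.
Take logs: α = ln 0.54 / ln(535/2000) ≈ 0.46729.

α ≈ 0.467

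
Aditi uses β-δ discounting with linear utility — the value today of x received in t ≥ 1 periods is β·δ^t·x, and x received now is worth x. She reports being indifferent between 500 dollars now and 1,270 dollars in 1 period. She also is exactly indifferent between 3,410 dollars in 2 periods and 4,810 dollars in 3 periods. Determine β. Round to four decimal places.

β ≈ 0.5553

The second indifference involves only future payoffs, so β cancels: β·δ^2·3410 = β·δ^3·4810, giving δ = 3410/4810 = 0.70894.
The first indifference: 500 = β·δ·1270, so β = 500/(δ·1270) = 500/(0.70894·1270) ≈ 0.5553.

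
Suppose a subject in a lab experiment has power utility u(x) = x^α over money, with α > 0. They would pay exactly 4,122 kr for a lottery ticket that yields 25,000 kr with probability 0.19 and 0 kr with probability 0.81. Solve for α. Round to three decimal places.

α ≈ 0.921

EU(lottery) = 0.19·25000^α + 0.81·0 = 0.19·25000^α.
Equating: 4122^α = 0.19·25000^α, i.e. 0.1649^α = 0.19.
Taking logs: α·ln(4122/25000) = ln(0.19), so α = -1.660731 / -1.802537 ≈ 0.921.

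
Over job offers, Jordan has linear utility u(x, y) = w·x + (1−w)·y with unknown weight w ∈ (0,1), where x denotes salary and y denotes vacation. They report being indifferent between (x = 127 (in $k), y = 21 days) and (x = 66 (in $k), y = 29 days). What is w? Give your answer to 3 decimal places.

Equating utilities: w·127 + (1−w)·21 = w·66 + (1−w)·29.
w·(127−66) = (1−w)·(29−21), i.e. w·61 = (1−w)·8.
The marginal rate of substitution is 8/61, so w = 8/(61+8) = 0.116.

w = 0.116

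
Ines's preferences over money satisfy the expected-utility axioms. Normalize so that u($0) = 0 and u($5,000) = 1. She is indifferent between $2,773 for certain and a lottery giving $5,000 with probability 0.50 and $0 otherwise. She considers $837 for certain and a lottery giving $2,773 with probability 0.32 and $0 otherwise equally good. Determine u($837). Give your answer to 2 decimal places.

0.16

First, u($2,773) = 0.50·u($5,000) + 0.50·u($0) = 0.50.
Chaining: u($837) = 0.32·0.50 + 0.68·0.00 = 0.1600.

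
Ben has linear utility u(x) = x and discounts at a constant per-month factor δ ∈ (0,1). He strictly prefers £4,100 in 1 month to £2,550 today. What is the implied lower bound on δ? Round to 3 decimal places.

Comparing present values: 2550 < δ·4100.
So δ > 2550/4100 = 0.62195.

δ > 0.622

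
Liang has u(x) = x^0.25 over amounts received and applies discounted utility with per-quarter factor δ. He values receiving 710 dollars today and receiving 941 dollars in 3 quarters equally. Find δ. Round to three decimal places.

δ ≈ 0.977

The payoff in 3 quarters is discounted by δ^3, so u(710) = δ^3·u(941) and δ^3 = u(710)/u(941).
With u(x) = x^0.25: δ^3 = 710^0.25/941^0.25 = (710/941)^0.25 = 0.93200.
Hence δ = (0.93200)^(1/3) = 0.97680.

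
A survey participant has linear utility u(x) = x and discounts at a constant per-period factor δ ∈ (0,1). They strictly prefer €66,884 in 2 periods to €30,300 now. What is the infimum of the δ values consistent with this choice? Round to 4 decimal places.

Under u(x) = x this choice says 30300 < δ^2·66884.
Dividing by 66884: δ^2 > 0.45302. Both sides are positive, so the square root keeps the direction.
δ > 0.45302^(1/2) = 0.6731.

δ > 0.6731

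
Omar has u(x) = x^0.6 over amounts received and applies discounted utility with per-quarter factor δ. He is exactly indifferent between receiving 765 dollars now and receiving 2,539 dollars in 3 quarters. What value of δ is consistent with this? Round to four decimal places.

δ ≈ 0.7867

The payoff in 3 quarters is discounted by δ^3, so u(765) = δ^3·u(2539) and δ^3 = u(765)/u(2539).
With u(x) = x^0.6: δ^3 = 765^0.6/2539^0.6 = (765/2539)^0.6 = 0.48685.
So δ = 0.48685^(1/3) ≈ 0.7867.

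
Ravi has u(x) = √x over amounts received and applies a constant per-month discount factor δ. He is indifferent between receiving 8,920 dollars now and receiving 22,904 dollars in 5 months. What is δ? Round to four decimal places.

Equating discounted utilities: u(8920) = δ^5·u(22904) ⇒ δ^5 = u(8920)/u(22904).
Since u(x) = √x, δ^5 = √(8920/22904) = 0.62406.
So δ = 0.62406^(1/5) ≈ 0.9100.

δ ≈ 0.9100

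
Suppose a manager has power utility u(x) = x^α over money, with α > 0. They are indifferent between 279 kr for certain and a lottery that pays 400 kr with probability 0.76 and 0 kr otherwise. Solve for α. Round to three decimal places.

α ≈ 0.762

The lottery's expected utility is 0.76·u(400) + 0.24·u(0) = 0.76·400^α (since u(0) = 0 for α > 0).
Setting u(279) equal to that: 279^α = 0.76·400^α ⇒ (279/400)^α = 0.76.
α = ln(0.76) / ln(279/400) = -0.274437/-0.360253 ≈ 0.762.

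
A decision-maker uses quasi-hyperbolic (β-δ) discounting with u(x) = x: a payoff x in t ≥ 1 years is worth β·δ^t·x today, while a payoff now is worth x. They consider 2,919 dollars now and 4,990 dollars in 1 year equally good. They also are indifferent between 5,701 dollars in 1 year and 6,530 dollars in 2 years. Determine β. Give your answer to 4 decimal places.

From the later pair, β·δ^1·5701 = β·δ^2·6530; dividing through, δ = 5701/6530 = 0.87305.
Now use the now-vs-future pair: 2919 = β·δ·4990 gives β = 2919/(0.87305·4990) ≈ 0.6700.

β ≈ 0.6700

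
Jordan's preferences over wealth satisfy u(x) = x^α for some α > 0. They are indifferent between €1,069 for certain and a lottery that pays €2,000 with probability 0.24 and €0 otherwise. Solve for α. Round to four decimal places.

The lottery's expected utility is 0.24·u(2000) + 0.76·u(0) = 0.24·2000^α (since u(0) = 0 for α > 0).
Setting u(1069) equal to that: 1069^α = 0.24·2000^α ⇒ (1069/2000)^α = 0.24.
Take logs: α = ln 0.24 / ln(1069/2000) ≈ 2.278197.

α ≈ 2.2782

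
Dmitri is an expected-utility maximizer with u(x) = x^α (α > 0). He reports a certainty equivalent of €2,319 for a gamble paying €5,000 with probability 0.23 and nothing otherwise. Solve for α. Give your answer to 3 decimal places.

α ≈ 1.913

EU(lottery) = 0.23·5000^α + 0.77·0 = 0.23·5000^α.
Equating: 2319^α = 0.23·5000^α, i.e. 0.4638^α = 0.23.
α = ln(0.23) / ln(2319/5000) = -1.469676/-0.768302 ≈ 1.913.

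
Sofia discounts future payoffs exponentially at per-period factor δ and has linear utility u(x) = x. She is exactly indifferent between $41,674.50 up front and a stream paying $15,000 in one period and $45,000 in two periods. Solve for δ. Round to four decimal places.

The stream is worth 15000δ + 45000δ² today, so 15000δ + 45000δ² = 41674.50.
That is, 45000δ² + 15000δ − 41674.50 = 0, a quadratic in δ.
The positive root is δ = [−15000 + √(15000² + 4·45000·41674.50)] / (2·45000) = (−15000 + 87900.000)/90000 ≈ 0.8100.

δ ≈ 0.8100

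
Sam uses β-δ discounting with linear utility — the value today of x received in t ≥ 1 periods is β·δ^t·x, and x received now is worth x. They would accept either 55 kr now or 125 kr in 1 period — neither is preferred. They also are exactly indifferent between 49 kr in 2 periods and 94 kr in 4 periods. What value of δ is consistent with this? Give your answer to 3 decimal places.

From the later pair, β·δ^2·49 = β·δ^4·94; dividing through, δ^2 = 49/94 = 0.52128, so δ = 0.72199.

δ ≈ 0.722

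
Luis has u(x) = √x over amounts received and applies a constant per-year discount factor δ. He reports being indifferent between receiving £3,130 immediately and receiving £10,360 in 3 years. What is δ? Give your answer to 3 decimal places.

Indifference means u(3130) = δ^3 · u(10360), so δ^3 = u(3130)/u(10360).
Since u(x) = √x, δ^3 = √(3130/10360) = 0.54966.
So δ = 0.54966^(1/3) ≈ 0.819.

δ ≈ 0.819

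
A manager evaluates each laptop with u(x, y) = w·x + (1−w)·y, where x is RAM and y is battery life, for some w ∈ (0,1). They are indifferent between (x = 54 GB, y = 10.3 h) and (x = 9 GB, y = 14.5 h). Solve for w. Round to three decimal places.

w = 0.085

u(54,10.3) = u(9,14.5) means w·54 + (1−w)·10.3 = w·9 + (1−w)·14.5.
Rearranging, 45·w − 4.2·(1−w) = 0.
Hence w = 4.2/(45+4.2) = 4.2/49.2 = 0.085.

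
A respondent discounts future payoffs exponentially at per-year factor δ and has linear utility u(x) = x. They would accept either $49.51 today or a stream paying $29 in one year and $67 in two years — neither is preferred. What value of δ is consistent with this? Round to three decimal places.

δ ≈ 0.670

The stream is worth 29δ + 67δ² today, so 29δ + 67δ² = 49.51.
Rearranged: 67δ² + 29δ − 49.51 = 0.
The positive root is δ = [−29 + √(29² + 4·67·49.51)] / (2·67) = (−29 + 118.784)/134 ≈ 0.670.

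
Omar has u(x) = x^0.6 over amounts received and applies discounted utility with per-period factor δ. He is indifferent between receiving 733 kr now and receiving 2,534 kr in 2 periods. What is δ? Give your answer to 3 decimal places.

Indifference means u(733) = δ^2 · u(2534), so δ^2 = u(733)/u(2534).
With u(x) = x^0.6: δ^2 = 733^0.6/2534^0.6 = (733/2534)^0.6 = 0.47509.
Hence δ = (0.47509)^(1/2) = 0.68927.

δ ≈ 0.689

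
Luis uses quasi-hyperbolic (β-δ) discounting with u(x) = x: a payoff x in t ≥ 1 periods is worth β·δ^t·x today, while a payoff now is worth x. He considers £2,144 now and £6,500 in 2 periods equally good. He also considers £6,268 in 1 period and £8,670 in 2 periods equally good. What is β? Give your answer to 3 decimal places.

Both payoffs in the second observation are in the future, so β drops out: δ^1·6268 = δ^2·8670 ⇒ δ = 6268/8670 = 0.72295.
Now use the now-vs-future pair: 2144 = β·δ^2·6500 gives β = 2144/(0.52266·6500) ≈ 0.631.

β ≈ 0.631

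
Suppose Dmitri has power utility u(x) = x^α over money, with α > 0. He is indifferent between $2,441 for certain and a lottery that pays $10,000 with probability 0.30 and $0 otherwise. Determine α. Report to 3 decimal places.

EU(lottery) = 0.30·10000^α + 0.70·0 = 0.30·10000^α.
Equating: 2441^α = 0.30·10000^α, i.e. 0.2441^α = 0.30.
Taking logs: α·ln(2441/10000) = ln(0.30), so α = -1.203973 / -1.410177 ≈ 0.854.

α ≈ 0.854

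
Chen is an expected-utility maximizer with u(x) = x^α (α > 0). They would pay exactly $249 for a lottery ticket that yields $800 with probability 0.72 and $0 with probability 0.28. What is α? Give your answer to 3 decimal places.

α ≈ 0.281

EU(lottery) = 0.72·800^α + 0.28·0 = 0.72·800^α.
Indifference: 249^α = 0.72·800^α, so (249/800)^α = 0.72.
Take logs: α = ln 0.72 / ln(249/800) ≈ 0.28146.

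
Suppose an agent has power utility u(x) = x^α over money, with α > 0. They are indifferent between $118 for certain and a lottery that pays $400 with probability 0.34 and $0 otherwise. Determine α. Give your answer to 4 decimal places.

EU(lottery) = 0.34·400^α + 0.66·0 = 0.34·400^α.
Equating: 118^α = 0.34·400^α, i.e. 0.2950^α = 0.34.
Taking logs: α·ln(118/400) = ln(0.34), so α = -1.0788097 / -1.2207799 ≈ 0.8837.

α ≈ 0.8837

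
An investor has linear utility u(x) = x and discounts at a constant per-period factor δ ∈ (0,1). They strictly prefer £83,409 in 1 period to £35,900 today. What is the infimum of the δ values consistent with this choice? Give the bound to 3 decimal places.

The preference means 35900 < δ·83409.
Dividing through by 83409 gives δ > 0.43041.

δ > 0.430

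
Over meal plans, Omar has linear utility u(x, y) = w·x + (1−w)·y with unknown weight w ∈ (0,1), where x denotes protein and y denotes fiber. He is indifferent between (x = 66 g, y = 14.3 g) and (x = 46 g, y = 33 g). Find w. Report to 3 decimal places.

Equating utilities: w·66 + (1−w)·14.3 = w·46 + (1−w)·33.
Rearranging, 20·w − 18.7·(1−w) = 0.
So w/(1−w) = 18.7/20 = 0.9350, giving w = 18.7/(20+18.7) = 0.483.

w = 0.483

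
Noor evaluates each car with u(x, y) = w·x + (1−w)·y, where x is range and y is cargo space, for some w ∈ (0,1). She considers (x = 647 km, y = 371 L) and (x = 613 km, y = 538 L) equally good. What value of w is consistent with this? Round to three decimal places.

Equating utilities: w·647 + (1−w)·371 = w·613 + (1−w)·538.
Rearranging, 34·w − 167·(1−w) = 0.
So w/(1−w) = 167/34 = 4.9118, giving w = 167/(34+167) = 0.831.

w = 0.831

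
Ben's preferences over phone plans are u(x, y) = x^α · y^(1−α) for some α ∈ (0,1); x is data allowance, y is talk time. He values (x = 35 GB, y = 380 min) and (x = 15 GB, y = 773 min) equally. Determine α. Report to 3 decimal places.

α ≈ 0.456

Set the two utilities equal: 35^α·380^(1−α) = 15^α·773^(1−α).
Taking logs: α·ln 35 + (1−α)·ln 380 = α·ln 15 + (1−α)·ln 773, i.e. α·0.847298 = (1−α)·0.710108.
So α/(1−α) = (0.710108)/(0.847298) = 0.838085, and α = 0.838085/1.838085 ≈ 0.456.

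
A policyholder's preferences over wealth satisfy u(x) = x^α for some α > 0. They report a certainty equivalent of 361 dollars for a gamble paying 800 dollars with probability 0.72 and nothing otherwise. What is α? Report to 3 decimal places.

The lottery's expected utility is 0.72·u(800) + 0.28·u(0) = 0.72·800^α (since u(0) = 0 for α > 0).
Indifference: 361^α = 0.72·800^α, so (361/800)^α = 0.72.
Take logs: α = ln 0.72 / ln(361/800) ≈ 0.41283.

α ≈ 0.413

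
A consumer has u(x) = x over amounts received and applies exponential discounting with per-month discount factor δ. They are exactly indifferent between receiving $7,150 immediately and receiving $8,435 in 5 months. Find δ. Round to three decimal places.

δ ≈ 0.967

The payoff in 5 months is discounted by δ^5, so u(7150) = δ^5·u(8435) and δ^5 = u(7150)/u(8435).
With u(x) = x: δ^5 = 7150/8435 = 0.84766.
Hence δ = (0.84766)^(1/5) = 0.96748.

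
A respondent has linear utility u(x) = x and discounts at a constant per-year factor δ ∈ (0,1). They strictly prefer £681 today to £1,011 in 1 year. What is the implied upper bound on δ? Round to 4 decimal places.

δ < 0.6736

Under u(x) = x this choice says 681 > δ·1011.
So δ < 681/1011 = 0.67359.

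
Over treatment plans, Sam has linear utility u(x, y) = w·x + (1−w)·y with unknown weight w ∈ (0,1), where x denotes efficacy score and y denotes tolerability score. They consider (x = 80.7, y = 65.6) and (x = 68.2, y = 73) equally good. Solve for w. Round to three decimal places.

Equating utilities: w·80.7 + (1−w)·65.6 = w·68.2 + (1−w)·73.
Collecting terms: w·12.5 = (1−w)·7.4.
Hence w = 7.4/(12.5+7.4) = 7.4/19.9 = 0.372.

w = 0.372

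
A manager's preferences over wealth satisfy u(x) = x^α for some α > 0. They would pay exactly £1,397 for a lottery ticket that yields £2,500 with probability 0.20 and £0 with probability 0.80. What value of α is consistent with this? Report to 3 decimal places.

The lottery's expected utility is 0.20·u(2500) + 0.80·u(0) = 0.20·2500^α (since u(0) = 0 for α > 0).
Setting u(1397) equal to that: 1397^α = 0.20·2500^α ⇒ (1397/2500)^α = 0.20.
Take logs: α = ln 0.20 / ln(1397/2500) ≈ 2.76553.

α ≈ 2.766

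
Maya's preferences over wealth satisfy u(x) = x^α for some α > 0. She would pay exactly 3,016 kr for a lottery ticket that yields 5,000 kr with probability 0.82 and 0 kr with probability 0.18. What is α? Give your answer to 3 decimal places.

Since u(0) = 0, the lottery's EU is 0.82·5000^α.
Indifference: 3016^α = 0.82·5000^α, so (3016/5000)^α = 0.82.
Taking logs: α·ln(3016/5000) = ln(0.82), so α = -0.198451 / -0.505506 ≈ 0.393.

α ≈ 0.393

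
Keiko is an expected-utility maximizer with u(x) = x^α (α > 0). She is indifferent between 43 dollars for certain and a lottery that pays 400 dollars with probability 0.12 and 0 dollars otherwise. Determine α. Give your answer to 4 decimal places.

Since u(0) = 0, the lottery's EU is 0.12·400^α.
Equating: 43^α = 0.12·400^α, i.e. 0.1075^α = 0.12.
Taking logs: α·ln(43/400) = ln(0.12), so α = -2.1202635 / -2.2302644 ≈ 0.9507.

α ≈ 0.9507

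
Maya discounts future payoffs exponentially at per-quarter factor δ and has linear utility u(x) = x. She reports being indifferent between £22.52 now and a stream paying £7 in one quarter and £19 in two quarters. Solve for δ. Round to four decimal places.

δ ≈ 0.9200

The stream is worth 7δ + 19δ² today, so 7δ + 19δ² = 22.52.
Rearranged: 19δ² + 7δ − 22.52 = 0.
The positive root is δ = [−7 + √(7² + 4·19·22.52)] / (2·19) = (−7 + 41.959)/38 ≈ 0.9200.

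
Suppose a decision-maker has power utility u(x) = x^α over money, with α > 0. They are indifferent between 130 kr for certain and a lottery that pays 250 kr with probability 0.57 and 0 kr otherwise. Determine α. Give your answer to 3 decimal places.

α ≈ 0.860

EU(lottery) = 0.57·250^α + 0.43·0 = 0.57·250^α.
Indifference: 130^α = 0.57·250^α, so (130/250)^α = 0.57.
α = ln(0.57) / ln(130/250) = -0.562119/-0.653926 ≈ 0.860.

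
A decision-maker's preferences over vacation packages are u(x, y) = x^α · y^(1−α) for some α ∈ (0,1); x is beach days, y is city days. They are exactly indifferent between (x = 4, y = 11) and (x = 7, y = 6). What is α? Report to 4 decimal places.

α ≈ 0.5200

Indifference: 4^α · 11^(1−α) = 7^α · 6^(1−α).
Rearrange to (4/7)^α = (6/11)^(1−α) and take logs: α·-0.5596158 = (1−α)·-0.6061358.
With A = -0.5596158 and B = -0.6061358: α·A = (1−α)·B, so α = B/(A+B) = -0.6061358/-1.1657516 ≈ 0.5200.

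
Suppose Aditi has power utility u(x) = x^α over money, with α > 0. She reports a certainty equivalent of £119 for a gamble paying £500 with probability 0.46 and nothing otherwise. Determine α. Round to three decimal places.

α ≈ 0.541

The lottery's expected utility is 0.46·u(500) + 0.54·u(0) = 0.46·500^α (since u(0) = 0 for α > 0).
Setting u(119) equal to that: 119^α = 0.46·500^α ⇒ (119/500)^α = 0.46.
Taking logs: α·ln(119/500) = ln(0.46), so α = -0.776529 / -1.435485 ≈ 0.541.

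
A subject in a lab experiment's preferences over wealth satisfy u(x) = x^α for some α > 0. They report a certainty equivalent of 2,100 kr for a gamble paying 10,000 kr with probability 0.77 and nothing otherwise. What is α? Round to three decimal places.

α ≈ 0.167

Since u(0) = 0, the lottery's EU is 0.77·10000^α.
Setting u(2100) equal to that: 2100^α = 0.77·10000^α ⇒ (2100/10000)^α = 0.77.
α = ln(0.77) / ln(2100/10000) = -0.261365/-1.560648 ≈ 0.167.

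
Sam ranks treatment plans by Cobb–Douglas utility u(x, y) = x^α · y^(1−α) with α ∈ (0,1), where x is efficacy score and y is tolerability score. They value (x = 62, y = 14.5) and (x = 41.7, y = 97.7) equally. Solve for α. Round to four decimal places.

The Cobb–Douglas utilities coincide, so 62^α·14.5^(1−α) = 41.7^α·97.7^(1−α).
Rearrange to (62/41.7)^α = (97.7/14.5)^(1−α) and take logs: α·0.3966333 = (1−α)·1.9077529.
So α/(1−α) = (1.9077529)/(0.3966333) = 4.8098657, and α = 4.8098657/5.8098657 ≈ 0.8279.

α ≈ 0.8279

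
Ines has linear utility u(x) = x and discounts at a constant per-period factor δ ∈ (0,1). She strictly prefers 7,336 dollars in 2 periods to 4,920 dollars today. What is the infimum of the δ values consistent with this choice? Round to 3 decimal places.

Comparing present values: 4920 < δ^2·7336.
Hence δ^2 > 4920/7336 = 0.67067, and x ↦ x^(1/2) is increasing on (0,∞).
δ > (4920/7336)^(1/2) ≈ 0.819.

δ > 0.819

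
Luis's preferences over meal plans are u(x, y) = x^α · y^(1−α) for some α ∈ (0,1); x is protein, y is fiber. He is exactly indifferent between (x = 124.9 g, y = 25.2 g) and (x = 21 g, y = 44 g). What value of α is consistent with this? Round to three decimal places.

The Cobb–Douglas utilities coincide, so 124.9^α·25.2^(1−α) = 21^α·44^(1−α).
Rearrange to (124.9/21)^α = (44/25.2)^(1−α) and take logs: α·1.782991 = (1−α)·0.557346.
So α/(1−α) = (0.557346)/(1.782991) = 0.312590, and α = 0.312590/1.312590 ≈ 0.238.

α ≈ 0.238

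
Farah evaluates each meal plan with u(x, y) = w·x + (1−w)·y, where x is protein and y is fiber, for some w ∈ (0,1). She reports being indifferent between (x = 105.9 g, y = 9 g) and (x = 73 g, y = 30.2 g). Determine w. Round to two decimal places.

u(105.9,9) = u(73,30.2) means w·105.9 + (1−w)·9 = w·73 + (1−w)·30.2.
Collecting terms: w·32.9 = (1−w)·21.2.
Hence w = 21.2/(32.9+21.2) = 21.2/54.1 = 0.39.

w = 0.39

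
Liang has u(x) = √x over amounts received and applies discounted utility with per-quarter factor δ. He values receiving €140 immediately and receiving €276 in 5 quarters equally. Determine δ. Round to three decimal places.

δ ≈ 0.934

The payoff in 5 quarters is discounted by δ^5, so u(140) = δ^5·u(276) and δ^5 = u(140)/u(276).
With u(x) = √x: δ^5 = √140/√276 = √(140/276) = 0.71221.
Hence δ = (0.71221)^(1/5) = 0.93438.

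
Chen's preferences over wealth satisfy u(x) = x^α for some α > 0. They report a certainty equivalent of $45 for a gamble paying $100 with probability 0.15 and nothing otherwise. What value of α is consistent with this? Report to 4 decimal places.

EU(lottery) = 0.15·100^α + 0.85·0 = 0.15·100^α.
Setting u(45) equal to that: 45^α = 0.15·100^α ⇒ (45/100)^α = 0.15.
α = ln(0.15) / ln(45/100) = -1.8971200/-0.7985077 ≈ 2.3758.

α ≈ 2.3758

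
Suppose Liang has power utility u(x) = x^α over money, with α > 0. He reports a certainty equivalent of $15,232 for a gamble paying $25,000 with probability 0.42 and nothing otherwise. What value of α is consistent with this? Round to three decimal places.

α ≈ 1.751

Since u(0) = 0, the lottery's EU is 0.42·25000^α.
Indifference: 15232^α = 0.42·25000^α, so (15232/25000)^α = 0.42.
Taking logs: α·ln(15232/25000) = ln(0.42), so α = -0.867501 / -0.495477 ≈ 1.751.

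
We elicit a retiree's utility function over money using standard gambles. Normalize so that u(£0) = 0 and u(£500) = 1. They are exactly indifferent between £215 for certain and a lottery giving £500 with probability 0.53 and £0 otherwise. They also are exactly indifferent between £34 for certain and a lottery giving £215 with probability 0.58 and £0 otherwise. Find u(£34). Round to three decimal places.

0.307

From the first indifference, u(£215) = 0.53·u(£500) + 0.47·u(£0) = 0.53·1 + 0.47·0 = 0.53.
Chaining: u(£34) = 0.58·0.53 + 0.42·0.00 = 0.3074.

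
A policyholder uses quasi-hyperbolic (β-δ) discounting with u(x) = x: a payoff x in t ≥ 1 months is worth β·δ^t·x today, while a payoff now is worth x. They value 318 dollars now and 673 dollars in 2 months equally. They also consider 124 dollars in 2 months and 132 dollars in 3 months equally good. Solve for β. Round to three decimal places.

β ≈ 0.535

The second indifference involves only future payoffs, so β cancels: β·δ^2·124 = β·δ^3·132, giving δ = 124/132 = 0.93939.
The first indifference: 318 = β·δ^2·673, so β = 318/(δ^2·673) = 318/(0.88246·673) ≈ 0.535.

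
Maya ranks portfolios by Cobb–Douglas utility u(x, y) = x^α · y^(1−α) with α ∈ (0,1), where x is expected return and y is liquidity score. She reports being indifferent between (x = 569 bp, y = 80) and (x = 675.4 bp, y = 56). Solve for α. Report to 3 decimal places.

α ≈ 0.675

Set the two utilities equal: 569^α·80^(1−α) = 675.4^α·56^(1−α).
Taking logs: α·ln 569 + (1−α)·ln 80 = α·ln 675.4 + (1−α)·ln 56, i.e. α·-0.171425 = (1−α)·-0.356675.
So α/(1−α) = (-0.356675)/(-0.171425) = 2.080648, and α = 2.080648/3.080648 ≈ 0.675.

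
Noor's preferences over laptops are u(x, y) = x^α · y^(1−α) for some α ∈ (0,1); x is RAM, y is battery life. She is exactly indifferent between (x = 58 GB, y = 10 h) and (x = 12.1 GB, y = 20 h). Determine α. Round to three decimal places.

α ≈ 0.307

Set the two utilities equal: 58^α·10^(1−α) = 12.1^α·20^(1−α).
(58/12.1)^α = (20/10)^(1−α); take logs: α·ln(58/12.1) = (1−α)·ln(20/10), i.e. α·1.567238 = (1−α)·0.693147.
So α/(1−α) = (0.693147)/(1.567238) = 0.442273, and α = 0.442273/1.442273 ≈ 0.307.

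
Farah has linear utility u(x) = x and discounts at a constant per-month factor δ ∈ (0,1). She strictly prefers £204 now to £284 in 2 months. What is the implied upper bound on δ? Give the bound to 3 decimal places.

Comparing present values: 204 > δ^2·284.
Hence δ^2 < 204/284 = 0.71831, and x ↦ x^(1/2) is increasing on (0,∞).
δ < 0.71831^(1/2) = 0.848.

δ < 0.848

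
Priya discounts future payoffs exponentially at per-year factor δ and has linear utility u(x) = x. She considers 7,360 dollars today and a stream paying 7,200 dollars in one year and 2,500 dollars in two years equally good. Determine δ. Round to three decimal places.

δ ≈ 0.800

Present value of the stream is 7200·δ + 2500·δ². Indifference gives 7200δ + 2500δ² = 7360.
That is, 2500δ² + 7200δ − 7360 = 0, a quadratic in δ.
By the quadratic formula (taking the positive root), δ = (−7200 + √125440000.00) / 5000 ≈ 0.800.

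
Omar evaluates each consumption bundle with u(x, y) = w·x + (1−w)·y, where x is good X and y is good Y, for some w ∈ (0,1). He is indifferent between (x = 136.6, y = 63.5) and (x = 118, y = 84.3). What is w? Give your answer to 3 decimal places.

w = 0.528

u(136.6,63.5) = u(118,84.3) means w·136.6 + (1−w)·63.5 = w·118 + (1−w)·84.3.
w·(136.6−118) = (1−w)·(84.3−63.5), i.e. w·18.6 = (1−w)·20.8.
The marginal rate of substitution is 20.8/18.6, so w = 20.8/(18.6+20.8) = 0.528.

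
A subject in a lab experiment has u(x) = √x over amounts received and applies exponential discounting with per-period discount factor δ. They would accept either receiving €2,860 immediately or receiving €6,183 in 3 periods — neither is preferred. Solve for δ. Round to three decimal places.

The payoff in 3 periods is discounted by δ^3, so u(2860) = δ^3·u(6183) and δ^3 = u(2860)/u(6183).
Since u(x) = √x, δ^3 = √(2860/6183) = 0.68012.
Hence δ = (0.68012)^(1/3) = 0.87942.

δ ≈ 0.879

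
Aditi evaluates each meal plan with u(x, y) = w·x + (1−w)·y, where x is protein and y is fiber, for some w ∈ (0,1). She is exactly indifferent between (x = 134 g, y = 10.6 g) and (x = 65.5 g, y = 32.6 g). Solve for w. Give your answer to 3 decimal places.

Equating utilities: w·134 + (1−w)·10.6 = w·65.5 + (1−w)·32.6.
Rearranging, 68.5·w − 22·(1−w) = 0.
Hence w = 22/(68.5+22) = 22/90.5 = 0.243.

w = 0.243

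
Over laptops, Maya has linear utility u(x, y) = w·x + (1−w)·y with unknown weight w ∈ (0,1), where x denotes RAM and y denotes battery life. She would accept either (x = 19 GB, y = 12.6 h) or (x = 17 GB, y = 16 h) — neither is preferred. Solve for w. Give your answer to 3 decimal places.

w = 0.630

Equating utilities: w·19 + (1−w)·12.6 = w·17 + (1−w)·16.
Collecting terms: w·2 = (1−w)·3.4.
The marginal rate of substitution is 3.4/2, so w = 3.4/(2+3.4) = 0.630.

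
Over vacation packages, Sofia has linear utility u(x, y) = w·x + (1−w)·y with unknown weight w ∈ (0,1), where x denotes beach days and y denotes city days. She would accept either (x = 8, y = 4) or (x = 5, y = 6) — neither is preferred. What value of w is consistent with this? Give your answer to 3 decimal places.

Equating utilities: w·8 + (1−w)·4 = w·5 + (1−w)·6.
Collecting terms: w·3 = (1−w)·2.
So w/(1−w) = 2/3 = 0.6667, giving w = 2/(3+2) = 0.400.

w = 0.400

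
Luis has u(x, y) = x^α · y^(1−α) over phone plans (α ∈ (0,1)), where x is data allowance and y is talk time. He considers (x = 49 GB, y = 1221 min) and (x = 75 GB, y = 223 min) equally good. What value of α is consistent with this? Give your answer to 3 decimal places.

Set the two utilities equal: 49^α·1221^(1−α) = 75^α·223^(1−α).
Rearrange to (49/75)^α = (223/1221)^(1−α) and take logs: α·-0.425668 = (1−α)·-1.700254.
So α/(1−α) = (-1.700254)/(-0.425668) = 3.994320, and α = 3.994320/4.994320 ≈ 0.800.

α ≈ 0.800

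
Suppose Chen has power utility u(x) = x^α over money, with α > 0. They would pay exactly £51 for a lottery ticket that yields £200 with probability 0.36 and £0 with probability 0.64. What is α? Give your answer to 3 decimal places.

Since u(0) = 0, the lottery's EU is 0.36·200^α.
Indifference: 51^α = 0.36·200^α, so (51/200)^α = 0.36.
α = ln(0.36) / ln(51/200) = -1.021651/-1.366492 ≈ 0.748.

α ≈ 0.748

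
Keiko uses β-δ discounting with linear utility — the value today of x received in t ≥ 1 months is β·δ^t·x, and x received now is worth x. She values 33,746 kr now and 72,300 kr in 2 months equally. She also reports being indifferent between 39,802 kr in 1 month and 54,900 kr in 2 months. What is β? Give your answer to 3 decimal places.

Both payoffs in the second observation are in the future, so β drops out: δ^1·39802 = δ^2·54900 ⇒ δ = 39802/54900 = 0.72499.
Now use the now-vs-future pair: 33746 = β·δ^2·72300 gives β = 33746/(0.52561·72300) ≈ 0.888.

β ≈ 0.888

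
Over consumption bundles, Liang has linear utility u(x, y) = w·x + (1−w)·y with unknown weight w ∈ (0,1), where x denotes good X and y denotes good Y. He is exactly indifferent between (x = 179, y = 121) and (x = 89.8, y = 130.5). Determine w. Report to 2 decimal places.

u(179,121) = u(89.8,130.5) means w·179 + (1−w)·121 = w·89.8 + (1−w)·130.5.
Collecting terms: w·89.2 = (1−w)·9.5.
The marginal rate of substitution is 9.5/89.2, so w = 9.5/(89.2+9.5) = 0.10.

w = 0.10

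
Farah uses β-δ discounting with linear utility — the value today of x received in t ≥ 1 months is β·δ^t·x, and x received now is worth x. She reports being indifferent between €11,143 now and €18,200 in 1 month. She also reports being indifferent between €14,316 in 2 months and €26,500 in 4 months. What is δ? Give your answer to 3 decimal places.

The second indifference involves only future payoffs, so β cancels: β·δ^2·14316 = β·δ^4·26500, giving δ^2 = 14316/26500 = 0.54023, so δ = 0.73500.

δ ≈ 0.735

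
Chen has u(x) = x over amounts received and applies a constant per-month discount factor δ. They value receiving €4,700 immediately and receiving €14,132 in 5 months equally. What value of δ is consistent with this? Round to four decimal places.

δ ≈ 0.8024

Equating discounted utilities: u(4700) = δ^5·u(14132) ⇒ δ^5 = u(4700)/u(14132).
With u(x) = x: δ^5 = 4700/14132 = 0.33258.
So δ = 0.33258^(1/5) ≈ 0.8024.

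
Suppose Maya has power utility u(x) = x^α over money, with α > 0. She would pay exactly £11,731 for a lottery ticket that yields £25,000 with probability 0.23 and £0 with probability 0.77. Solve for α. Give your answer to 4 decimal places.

EU(lottery) = 0.23·25000^α + 0.77·0 = 0.23·25000^α.
Equating: 11731^α = 0.23·25000^α, i.e. 0.4692^α = 0.23.
Taking logs: α·ln(11731/25000) = ln(0.23), so α = -1.4696760 / -0.7566409 ≈ 1.9424.

α ≈ 1.9424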